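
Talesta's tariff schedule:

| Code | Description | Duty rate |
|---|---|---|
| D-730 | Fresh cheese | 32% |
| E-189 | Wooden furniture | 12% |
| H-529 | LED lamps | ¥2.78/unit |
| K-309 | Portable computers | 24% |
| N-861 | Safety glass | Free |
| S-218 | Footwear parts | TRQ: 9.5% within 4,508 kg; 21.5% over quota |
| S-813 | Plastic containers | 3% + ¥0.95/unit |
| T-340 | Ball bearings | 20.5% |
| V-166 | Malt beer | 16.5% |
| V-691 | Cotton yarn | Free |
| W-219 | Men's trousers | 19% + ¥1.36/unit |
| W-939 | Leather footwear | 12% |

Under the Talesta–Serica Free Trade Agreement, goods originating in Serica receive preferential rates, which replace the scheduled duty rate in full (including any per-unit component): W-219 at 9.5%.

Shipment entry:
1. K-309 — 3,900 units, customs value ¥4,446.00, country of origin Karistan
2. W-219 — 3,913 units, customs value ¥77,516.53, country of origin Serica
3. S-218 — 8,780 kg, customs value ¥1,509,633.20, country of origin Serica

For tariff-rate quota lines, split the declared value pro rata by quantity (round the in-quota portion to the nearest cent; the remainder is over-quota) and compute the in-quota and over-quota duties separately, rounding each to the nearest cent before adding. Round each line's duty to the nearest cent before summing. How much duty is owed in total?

Line 1 (K-309, Karistan, 3,900 units, ¥4,446.00):
Base rate for K-309 is 24%.
Duty = ¥4,446.00 × 24% = ¥1,067.04.
Line 2 (W-219, Serica, 3,913 units, ¥77,516.53):
Base rate for W-219 is 19% + ¥1.36/unit.
Origin Serica qualifies under the Talesta–Serica agreement and W-219 is covered: preferential rate 9.5% applies instead.
Duty = ¥77,516.53 × 9.5% = ¥7,364.07.
Line 3 (S-218, Serica, 8,780 kg, ¥1,509,633.20):
Code S-218 is under a tariff-rate quota (threshold 4,508 kg). In-quota: 4,508 kg at 9.5%; over-quota: 4,272 kg at 21.5%.
Pro-rata value split: in-quota = ¥1,509,633.20 × 4,508/8,780 = ¥775,105.52; over-quota = ¥1,509,633.20 − ¥775,105.52 = ¥734,527.68.
In-quota duty = ¥775,105.52 × 9.5% = ¥73,635.02. Over-quota duty = ¥734,527.68 × 21.5% = ¥157,923.45.
Line duty = ¥73,635.02 + ¥157,923.45 = ¥231,558.47.
Total = ¥1,067.04 + ¥7,364.07 + ¥231,558.47 = ¥239,989.58.

¥239,989.58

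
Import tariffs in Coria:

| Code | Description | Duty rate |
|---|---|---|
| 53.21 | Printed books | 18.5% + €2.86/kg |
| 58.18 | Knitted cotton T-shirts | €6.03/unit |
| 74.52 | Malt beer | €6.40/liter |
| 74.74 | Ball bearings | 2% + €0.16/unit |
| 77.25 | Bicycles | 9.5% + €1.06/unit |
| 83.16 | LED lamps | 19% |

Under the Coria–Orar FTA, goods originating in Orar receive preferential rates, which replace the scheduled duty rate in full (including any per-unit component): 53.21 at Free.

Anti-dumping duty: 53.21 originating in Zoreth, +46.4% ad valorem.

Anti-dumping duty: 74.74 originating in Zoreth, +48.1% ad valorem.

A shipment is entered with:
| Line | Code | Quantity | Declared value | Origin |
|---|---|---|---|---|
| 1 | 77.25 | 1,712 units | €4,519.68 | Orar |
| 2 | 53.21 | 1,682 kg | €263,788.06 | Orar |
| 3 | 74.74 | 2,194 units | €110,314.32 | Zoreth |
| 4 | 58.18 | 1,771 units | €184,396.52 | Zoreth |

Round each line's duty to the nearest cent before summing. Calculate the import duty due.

Line 1 (77.25, Orar, 1,712 units, €4,519.68):
Base rate for 77.25 is 9.5% + €1.06/unit.
Origin Orar is the FTA partner but 77.25 is not on the preference list; base rate stands.
Duty = €4,519.68 × 9.5% + 1,712 × €1.06 = €2,244.09.
Line 2 (53.21, Orar, 1,682 kg, €263,788.06):
Base rate for 53.21 is 18.5% + €2.86/kg.
Origin Orar qualifies under the Coria–Orar agreement and 53.21 is covered: preferential rate Free applies instead.
The additional-duty order on 53.21 targets Zoreth, not Orar; it does not apply.
Duty = €263,788.06 × 0% = €0.00.
Line 3 (74.74, Zoreth, 2,194 units, €110,314.32):
Base rate for 74.74 is 2% + €0.16/unit.
Additional duty on 74.74 from Zoreth: +48.1%. Applied ad valorem rate: 2% + 48.1% = 50.1%.
Duty = €110,314.32 × 50.1% + 2,194 × €0.16 = €55,618.51.
Line 4 (58.18, Zoreth, 1,771 units, €184,396.52):
Base rate for 58.18 is €6.03/unit.
Duty = 1,771 × €6.03 = €10,679.13.
Total = €2,244.09 + €0.00 + €55,618.51 + €10,679.13 = €68,541.73.

€68,541.73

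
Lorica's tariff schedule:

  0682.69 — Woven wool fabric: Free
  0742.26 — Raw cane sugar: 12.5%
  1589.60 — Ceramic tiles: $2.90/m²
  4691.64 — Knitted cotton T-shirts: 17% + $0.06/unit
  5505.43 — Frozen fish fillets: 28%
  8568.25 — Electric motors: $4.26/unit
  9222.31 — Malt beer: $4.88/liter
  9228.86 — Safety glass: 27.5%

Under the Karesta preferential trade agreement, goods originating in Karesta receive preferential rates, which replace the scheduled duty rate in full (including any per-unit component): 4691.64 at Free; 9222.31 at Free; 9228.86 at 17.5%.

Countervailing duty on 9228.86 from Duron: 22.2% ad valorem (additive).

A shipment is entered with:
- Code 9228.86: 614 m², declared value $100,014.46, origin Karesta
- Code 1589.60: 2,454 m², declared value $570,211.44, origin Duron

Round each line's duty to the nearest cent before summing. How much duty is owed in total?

$24,619.13

Line 1 (9228.86, Karesta, 614 m², $100,014.46):
Base rate for 9228.86 is 27.5%.
Origin Karesta qualifies under the Lorica–Karesta agreement and 9228.86 is covered: preferential rate 17.5% applies instead.
The additional-duty order on 9228.86 targets Duron, not Karesta; it does not apply.
Duty = $100,014.46 × 17.5% = $17,502.53.
Line 2 (1589.60, Duron, 2,454 m², $570,211.44):
Base rate for 1589.60 is $2.90/m².
Duty = 2,454 × $2.90 = $7,116.60.
Total = $17,502.53 + $7,116.60 = $24,619.13.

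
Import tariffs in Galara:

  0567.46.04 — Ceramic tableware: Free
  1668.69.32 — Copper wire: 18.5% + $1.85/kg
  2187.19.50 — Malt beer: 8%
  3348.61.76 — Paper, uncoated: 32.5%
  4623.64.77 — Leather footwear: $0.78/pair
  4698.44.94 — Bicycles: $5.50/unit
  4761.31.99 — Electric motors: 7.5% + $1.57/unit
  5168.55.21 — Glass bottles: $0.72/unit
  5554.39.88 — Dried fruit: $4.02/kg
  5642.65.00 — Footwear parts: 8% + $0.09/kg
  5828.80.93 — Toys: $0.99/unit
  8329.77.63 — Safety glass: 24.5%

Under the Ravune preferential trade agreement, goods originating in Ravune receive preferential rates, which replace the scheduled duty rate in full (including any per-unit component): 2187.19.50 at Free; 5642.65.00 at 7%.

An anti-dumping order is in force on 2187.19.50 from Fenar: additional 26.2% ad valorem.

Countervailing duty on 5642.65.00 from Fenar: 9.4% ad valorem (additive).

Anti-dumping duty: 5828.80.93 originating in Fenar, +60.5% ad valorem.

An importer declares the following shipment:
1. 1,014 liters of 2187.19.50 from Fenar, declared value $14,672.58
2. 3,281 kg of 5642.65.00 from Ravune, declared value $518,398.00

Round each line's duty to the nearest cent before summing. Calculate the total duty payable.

Line 1 (2187.19.50, Fenar, 1,014 liters, $14,672.58):
Base rate for 2187.19.50 is 8%.
2187.19.50 has an FTA preferential rate, but origin Fenar is not Ravune; base rate stands.
Additional duty on 2187.19.50 from Fenar: +26.2%. Applied ad valorem rate: 8% + 26.2% = 34.2%.
Duty = $14,672.58 × 34.2% = $5,018.02.
Line 2 (5642.65.00, Ravune, 3,281 kg, $518,398.00):
Base rate for 5642.65.00 is 8% + $0.09/kg.
Origin Ravune qualifies under the Galara–Ravune agreement and 5642.65.00 is covered: preferential rate 7% applies instead.
The additional-duty order on 5642.65.00 targets Fenar, not Ravune; it does not apply.
Duty = $518,398.00 × 7% = $36,287.86.
Total = $5,018.02 + $36,287.86 = $41,305.88.

$41,305.88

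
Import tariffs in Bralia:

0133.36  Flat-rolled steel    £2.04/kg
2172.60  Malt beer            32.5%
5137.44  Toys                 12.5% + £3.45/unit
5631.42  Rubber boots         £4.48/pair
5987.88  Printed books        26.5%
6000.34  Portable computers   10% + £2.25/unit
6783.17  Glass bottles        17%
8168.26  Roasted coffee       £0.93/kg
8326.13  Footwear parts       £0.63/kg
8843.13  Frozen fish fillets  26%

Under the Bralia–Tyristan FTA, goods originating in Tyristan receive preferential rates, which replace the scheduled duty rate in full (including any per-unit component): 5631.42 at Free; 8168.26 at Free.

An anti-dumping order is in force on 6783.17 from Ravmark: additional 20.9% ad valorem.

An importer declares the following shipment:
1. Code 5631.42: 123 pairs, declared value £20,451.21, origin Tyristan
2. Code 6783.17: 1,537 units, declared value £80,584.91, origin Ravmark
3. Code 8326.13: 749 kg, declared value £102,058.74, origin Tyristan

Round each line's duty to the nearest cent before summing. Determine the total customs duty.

Line 1 (5631.42, Tyristan, 123 pairs, £20,451.21):
Base rate for 5631.42 is £4.48/pair.
Origin Tyristan qualifies under the Bralia–Tyristan agreement and 5631.42 is covered: preferential rate Free applies instead.
Duty = £20,451.21 × 0% = £0.00.
Line 2 (6783.17, Ravmark, 1,537 units, £80,584.91):
Base rate for 6783.17 is 17%.
Additional duty on 6783.17 from Ravmark: +20.9%. Applied ad valorem rate: 17% + 20.9% = 37.9%.
Duty = £80,584.91 × 37.9% = £30,541.68.
Line 3 (8326.13, Tyristan, 749 kg, £102,058.74):
Base rate for 8326.13 is £0.63/kg.
Origin Tyristan is the FTA partner but 8326.13 is not on the preference list; base rate stands.
Duty = 749 × £0.63 = £471.87.
Total = £0.00 + £30,541.68 + £471.87 = £31,013.55.

£31,013.55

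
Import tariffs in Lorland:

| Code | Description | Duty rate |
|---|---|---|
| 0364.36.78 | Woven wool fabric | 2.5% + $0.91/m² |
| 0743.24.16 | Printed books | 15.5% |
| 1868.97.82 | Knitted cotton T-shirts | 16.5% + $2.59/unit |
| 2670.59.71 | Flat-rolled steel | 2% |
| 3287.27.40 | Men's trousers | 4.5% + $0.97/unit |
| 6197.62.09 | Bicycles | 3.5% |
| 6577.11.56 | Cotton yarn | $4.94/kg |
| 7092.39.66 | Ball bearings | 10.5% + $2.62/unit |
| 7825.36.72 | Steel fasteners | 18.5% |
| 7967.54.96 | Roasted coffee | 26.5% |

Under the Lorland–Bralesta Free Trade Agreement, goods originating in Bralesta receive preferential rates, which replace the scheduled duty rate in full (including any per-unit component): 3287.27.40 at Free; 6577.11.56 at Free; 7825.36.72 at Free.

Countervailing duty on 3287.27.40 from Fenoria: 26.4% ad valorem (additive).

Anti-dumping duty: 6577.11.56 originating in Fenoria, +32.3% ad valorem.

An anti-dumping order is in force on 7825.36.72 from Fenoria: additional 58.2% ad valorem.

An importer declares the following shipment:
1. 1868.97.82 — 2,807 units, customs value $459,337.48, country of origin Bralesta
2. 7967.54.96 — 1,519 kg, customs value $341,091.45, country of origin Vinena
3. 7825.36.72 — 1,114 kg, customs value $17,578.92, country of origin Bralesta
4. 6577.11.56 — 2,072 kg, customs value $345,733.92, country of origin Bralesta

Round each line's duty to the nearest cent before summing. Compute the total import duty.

$173,450.04

Line 1 (1868.97.82, Bralesta, 2,807 units, $459,337.48):
Base rate for 1868.97.82 is 16.5% + $2.59/unit.
Origin Bralesta is the FTA partner but 1868.97.82 is not on the preference list; base rate stands.
Duty = $459,337.48 × 16.5% + 2,807 × $2.59 = $83,060.81.
Line 2 (7967.54.96, Vinena, 1,519 kg, $341,091.45):
Base rate for 7967.54.96 is 26.5%.
Duty = $341,091.45 × 26.5% = $90,389.23.
Line 3 (7825.36.72, Bralesta, 1,114 kg, $17,578.92):
Base rate for 7825.36.72 is 18.5%.
Origin Bralesta qualifies under the Lorland–Bralesta agreement and 7825.36.72 is covered: preferential rate Free applies instead.
The additional-duty order on 7825.36.72 targets Fenoria, not Bralesta; it does not apply.
Duty = $17,578.92 × 0% = $0.00.
Line 4 (6577.11.56, Bralesta, 2,072 kg, $345,733.92):
Base rate for 6577.11.56 is $4.94/kg.
Origin Bralesta qualifies under the Lorland–Bralesta agreement and 6577.11.56 is covered: preferential rate Free applies instead.
The additional-duty order on 6577.11.56 targets Fenoria, not Bralesta; it does not apply.
Duty = $345,733.92 × 0% = $0.00.
Total = $83,060.81 + $90,389.23 + $0.00 + $0.00 = $173,450.04.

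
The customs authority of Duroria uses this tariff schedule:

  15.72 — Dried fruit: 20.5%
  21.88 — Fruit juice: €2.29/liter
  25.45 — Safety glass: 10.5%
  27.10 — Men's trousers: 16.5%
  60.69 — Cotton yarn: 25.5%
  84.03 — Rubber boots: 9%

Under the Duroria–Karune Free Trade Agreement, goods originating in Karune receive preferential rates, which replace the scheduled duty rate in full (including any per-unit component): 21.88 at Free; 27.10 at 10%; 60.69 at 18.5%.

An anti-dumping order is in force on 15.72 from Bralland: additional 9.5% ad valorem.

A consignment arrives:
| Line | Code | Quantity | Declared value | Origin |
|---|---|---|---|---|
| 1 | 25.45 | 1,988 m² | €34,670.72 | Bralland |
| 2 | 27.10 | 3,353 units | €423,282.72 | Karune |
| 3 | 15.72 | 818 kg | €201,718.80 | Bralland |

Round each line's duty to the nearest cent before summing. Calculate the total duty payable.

Line 1 (25.45, Bralland, 1,988 m², €34,670.72):
Base rate for 25.45 is 10.5%.
Duty = €34,670.72 × 10.5% = €3,640.43.
Line 2 (27.10, Karune, 3,353 units, €423,282.72):
Base rate for 27.10 is 16.5%.
Origin Karune qualifies under the Duroria–Karune agreement and 27.10 is covered: preferential rate 10% applies instead.
Duty = €423,282.72 × 10% = €42,328.27.
Line 3 (15.72, Bralland, 818 kg, €201,718.80):
Base rate for 15.72 is 20.5%.
Additional duty on 15.72 from Bralland: +9.5%. Applied ad valorem rate: 20.5% + 9.5% = 30%.
Duty = €201,718.80 × 30% = €60,515.64.
Total = €3,640.43 + €42,328.27 + €60,515.64 = €106,484.34.

€106,484.34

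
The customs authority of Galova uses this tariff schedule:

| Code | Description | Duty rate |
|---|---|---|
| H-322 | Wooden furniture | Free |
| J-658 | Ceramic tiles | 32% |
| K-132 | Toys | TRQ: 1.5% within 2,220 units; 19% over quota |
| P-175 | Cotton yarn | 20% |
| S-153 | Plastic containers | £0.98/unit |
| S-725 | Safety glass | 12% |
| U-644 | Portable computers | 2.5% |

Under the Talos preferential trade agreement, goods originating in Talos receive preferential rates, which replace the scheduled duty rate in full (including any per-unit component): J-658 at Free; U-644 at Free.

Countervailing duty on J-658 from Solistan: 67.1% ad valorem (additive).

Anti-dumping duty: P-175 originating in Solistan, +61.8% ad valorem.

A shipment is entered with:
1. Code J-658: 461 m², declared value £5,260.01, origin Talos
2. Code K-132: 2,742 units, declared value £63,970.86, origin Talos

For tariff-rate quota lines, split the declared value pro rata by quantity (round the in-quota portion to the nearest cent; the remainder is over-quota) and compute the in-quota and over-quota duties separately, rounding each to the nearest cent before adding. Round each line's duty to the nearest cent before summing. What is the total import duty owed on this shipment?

£3,090.76

Line 1 (J-658, Talos, 461 m², £5,260.01):
Base rate for J-658 is 32%.
Origin Talos qualifies under the Galova–Talos agreement and J-658 is covered: preferential rate Free applies instead.
The additional-duty order on J-658 targets Solistan, not Talos; it does not apply.
Duty = £5,260.01 × 0% = £0.00.
Line 2 (K-132, Talos, 2,742 units, £63,970.86):
Code K-132 is under a tariff-rate quota (threshold 2,220 units). In-quota: 2,220 units at 1.5%; over-quota: 522 units at 19%.
Pro-rata value split: in-quota = £63,970.86 × 2,220/2,742 = £51,792.60; over-quota = £63,970.86 − £51,792.60 = £12,178.26.
In-quota duty = £51,792.60 × 1.5% = £776.89. Over-quota duty = £12,178.26 × 19% = £2,313.87.
Line duty = £776.89 + £2,313.87 = £3,090.76.
Total = £0.00 + £3,090.76 = £3,090.76.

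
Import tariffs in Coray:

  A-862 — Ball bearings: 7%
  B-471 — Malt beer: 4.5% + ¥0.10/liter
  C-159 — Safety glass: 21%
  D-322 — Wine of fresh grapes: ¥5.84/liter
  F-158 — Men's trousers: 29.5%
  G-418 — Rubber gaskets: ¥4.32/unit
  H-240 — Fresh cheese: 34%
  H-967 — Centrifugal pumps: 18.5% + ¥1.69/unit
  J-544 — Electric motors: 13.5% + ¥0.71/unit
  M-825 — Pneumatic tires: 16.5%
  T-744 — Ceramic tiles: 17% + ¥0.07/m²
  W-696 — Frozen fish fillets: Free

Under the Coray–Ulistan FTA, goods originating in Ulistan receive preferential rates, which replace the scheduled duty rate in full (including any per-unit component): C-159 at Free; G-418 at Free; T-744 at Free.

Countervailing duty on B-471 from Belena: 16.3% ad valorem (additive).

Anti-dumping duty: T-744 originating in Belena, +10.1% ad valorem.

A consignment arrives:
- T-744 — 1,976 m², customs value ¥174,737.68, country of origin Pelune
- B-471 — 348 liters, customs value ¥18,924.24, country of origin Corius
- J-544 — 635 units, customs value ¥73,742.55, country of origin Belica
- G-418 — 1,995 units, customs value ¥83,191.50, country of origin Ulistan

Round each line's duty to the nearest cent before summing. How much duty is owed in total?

Line 1 (T-744, Pelune, 1,976 m², ¥174,737.68):
Base rate for T-744 is 17% + ¥0.07/m².
T-744 has an FTA preferential rate, but origin Pelune is not Ulistan; base rate stands.
The additional-duty order on T-744 targets Belena, not Pelune; it does not apply.
Duty = ¥174,737.68 × 17% + 1,976 × ¥0.07 = ¥29,843.73.
Line 2 (B-471, Corius, 348 liters, ¥18,924.24):
Base rate for B-471 is 4.5% + ¥0.10/liter.
The additional-duty order on B-471 targets Belena, not Corius; it does not apply.
Duty = ¥18,924.24 × 4.5% + 348 × ¥0.10 = ¥886.39.
Line 3 (J-544, Belica, 635 units, ¥73,742.55):
Base rate for J-544 is 13.5% + ¥0.71/unit.
Duty = ¥73,742.55 × 13.5% + 635 × ¥0.71 = ¥10,406.09.
Line 4 (G-418, Ulistan, 1,995 units, ¥83,191.50):
Base rate for G-418 is ¥4.32/unit.
Origin Ulistan qualifies under the Coray–Ulistan agreement and G-418 is covered: preferential rate Free applies instead.
Duty = ¥83,191.50 × 0% = ¥0.00.
Total = ¥29,843.73 + ¥886.39 + ¥10,406.09 + ¥0.00 = ¥41,136.21.

¥41,136.21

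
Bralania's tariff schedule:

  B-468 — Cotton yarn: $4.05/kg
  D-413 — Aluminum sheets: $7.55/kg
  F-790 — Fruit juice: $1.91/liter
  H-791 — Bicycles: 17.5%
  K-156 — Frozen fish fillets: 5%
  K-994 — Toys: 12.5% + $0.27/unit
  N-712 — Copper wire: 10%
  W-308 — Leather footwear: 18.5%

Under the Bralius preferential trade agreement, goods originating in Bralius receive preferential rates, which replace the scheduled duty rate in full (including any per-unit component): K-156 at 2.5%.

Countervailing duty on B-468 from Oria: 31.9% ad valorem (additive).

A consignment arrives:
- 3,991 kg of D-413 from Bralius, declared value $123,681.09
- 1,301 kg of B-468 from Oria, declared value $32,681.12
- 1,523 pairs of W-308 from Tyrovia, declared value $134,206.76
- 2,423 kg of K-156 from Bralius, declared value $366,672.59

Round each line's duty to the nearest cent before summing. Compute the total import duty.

Line 1 (D-413, Bralius, 3,991 kg, $123,681.09):
Base rate for D-413 is $7.55/kg.
Origin Bralius is the FTA partner but D-413 is not on the preference list; base rate stands.
Duty = 3,991 × $7.55 = $30,132.05.
Line 2 (B-468, Oria, 1,301 kg, $32,681.12):
Base rate for B-468 is $4.05/kg.
Additional duty on B-468 from Oria: +31.9% ad valorem. Applied ad valorem rate = 31.9%.
Duty = $32,681.12 × 31.9% + 1,301 × $4.05 = $15,694.33.
Line 3 (W-308, Tyrovia, 1,523 pairs, $134,206.76):
Base rate for W-308 is 18.5%.
Duty = $134,206.76 × 18.5% = $24,828.25.
Line 4 (K-156, Bralius, 2,423 kg, $366,672.59):
Base rate for K-156 is 5%.
Origin Bralius qualifies under the Bralania–Bralius agreement and K-156 is covered: preferential rate 2.5% applies instead.
Duty = $366,672.59 × 2.5% = $9,166.81.
Total = $30,132.05 + $15,694.33 + $24,828.25 + $9,166.81 = $79,821.44.

$79,821.44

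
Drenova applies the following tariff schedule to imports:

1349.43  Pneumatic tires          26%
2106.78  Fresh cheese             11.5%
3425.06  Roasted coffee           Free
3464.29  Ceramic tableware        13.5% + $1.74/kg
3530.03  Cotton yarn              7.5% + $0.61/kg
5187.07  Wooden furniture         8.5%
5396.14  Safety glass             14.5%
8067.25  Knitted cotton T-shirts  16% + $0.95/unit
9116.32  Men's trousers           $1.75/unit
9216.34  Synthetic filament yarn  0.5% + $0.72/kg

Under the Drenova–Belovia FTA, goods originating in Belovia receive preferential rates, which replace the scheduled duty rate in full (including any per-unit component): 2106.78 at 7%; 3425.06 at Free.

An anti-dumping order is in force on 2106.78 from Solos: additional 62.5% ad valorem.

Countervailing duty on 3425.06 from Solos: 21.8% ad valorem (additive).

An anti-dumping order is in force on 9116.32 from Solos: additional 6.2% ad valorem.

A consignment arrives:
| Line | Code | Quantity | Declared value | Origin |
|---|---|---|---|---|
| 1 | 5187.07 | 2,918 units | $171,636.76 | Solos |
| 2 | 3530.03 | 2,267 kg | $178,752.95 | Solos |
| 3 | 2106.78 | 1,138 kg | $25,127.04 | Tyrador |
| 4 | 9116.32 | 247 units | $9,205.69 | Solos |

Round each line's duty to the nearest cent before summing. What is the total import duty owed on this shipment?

$33,271.07

Line 1 (5187.07, Solos, 2,918 units, $171,636.76):
Base rate for 5187.07 is 8.5%.
Duty = $171,636.76 × 8.5% = $14,589.12.
Line 2 (3530.03, Solos, 2,267 kg, $178,752.95):
Base rate for 3530.03 is 7.5% + $0.61/kg.
Duty = $178,752.95 × 7.5% + 2,267 × $0.61 = $14,789.34.
Line 3 (2106.78, Tyrador, 1,138 kg, $25,127.04):
Base rate for 2106.78 is 11.5%.
2106.78 has an FTA preferential rate, but origin Tyrador is not Belovia; base rate stands.
The additional-duty order on 2106.78 targets Solos, not Tyrador; it does not apply.
Duty = $25,127.04 × 11.5% = $2,889.61.
Line 4 (9116.32, Solos, 247 units, $9,205.69):
Base rate for 9116.32 is $1.75/unit.
Additional duty on 9116.32 from Solos: +6.2% ad valorem. Applied ad valorem rate = 6.2%.
Duty = $9,205.69 × 6.2% + 247 × $1.75 = $1,003.00.
Total = $14,589.12 + $14,789.34 + $2,889.61 + $1,003.00 = $33,271.07.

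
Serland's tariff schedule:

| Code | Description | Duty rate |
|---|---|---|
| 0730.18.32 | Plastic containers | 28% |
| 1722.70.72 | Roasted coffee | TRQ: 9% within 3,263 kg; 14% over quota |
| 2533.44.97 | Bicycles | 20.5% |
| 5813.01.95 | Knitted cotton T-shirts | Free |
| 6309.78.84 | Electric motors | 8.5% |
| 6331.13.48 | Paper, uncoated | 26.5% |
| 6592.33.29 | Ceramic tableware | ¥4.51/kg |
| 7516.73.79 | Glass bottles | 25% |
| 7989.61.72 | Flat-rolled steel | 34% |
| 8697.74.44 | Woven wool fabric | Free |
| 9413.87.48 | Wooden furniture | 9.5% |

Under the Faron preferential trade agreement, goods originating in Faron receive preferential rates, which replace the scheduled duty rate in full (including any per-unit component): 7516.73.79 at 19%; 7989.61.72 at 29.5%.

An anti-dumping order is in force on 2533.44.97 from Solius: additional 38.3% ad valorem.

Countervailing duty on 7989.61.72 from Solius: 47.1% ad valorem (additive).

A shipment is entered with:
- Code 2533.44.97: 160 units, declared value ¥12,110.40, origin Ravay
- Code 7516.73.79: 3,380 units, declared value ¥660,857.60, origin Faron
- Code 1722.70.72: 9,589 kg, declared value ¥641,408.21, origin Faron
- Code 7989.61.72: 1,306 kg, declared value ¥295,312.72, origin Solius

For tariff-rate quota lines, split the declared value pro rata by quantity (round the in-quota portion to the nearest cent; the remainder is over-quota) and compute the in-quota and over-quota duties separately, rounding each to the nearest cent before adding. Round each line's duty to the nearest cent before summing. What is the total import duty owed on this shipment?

Line 1 (2533.44.97, Ravay, 160 units, ¥12,110.40):
Base rate for 2533.44.97 is 20.5%.
The additional-duty order on 2533.44.97 targets Solius, not Ravay; it does not apply.
Duty = ¥12,110.40 × 20.5% = ¥2,482.63.
Line 2 (7516.73.79, Faron, 3,380 units, ¥660,857.60):
Base rate for 7516.73.79 is 25%.
Origin Faron qualifies under the Serland–Faron agreement and 7516.73.79 is covered: preferential rate 19% applies instead.
Duty = ¥660,857.60 × 19% = ¥125,562.94.
Line 3 (1722.70.72, Faron, 9,589 kg, ¥641,408.21):
Code 1722.70.72 is under a tariff-rate quota (threshold 3,263 kg). In-quota: 3,263 kg at 9%; over-quota: 6,326 kg at 14%.
Pro-rata value split: in-quota = ¥641,408.21 × 3,263/9,589 = ¥218,262.07; over-quota = ¥641,408.21 − ¥218,262.07 = ¥423,146.14.
In-quota duty = ¥218,262.07 × 9% = ¥19,643.59. Over-quota duty = ¥423,146.14 × 14% = ¥59,240.46.
Line duty = ¥19,643.59 + ¥59,240.46 = ¥78,884.05.
Line 4 (7989.61.72, Solius, 1,306 kg, ¥295,312.72):
Base rate for 7989.61.72 is 34%.
7989.61.72 has an FTA preferential rate, but origin Solius is not Faron; base rate stands.
Additional duty on 7989.61.72 from Solius: +47.1%. Applied ad valorem rate: 34% + 47.1% = 81.1%.
Duty = ¥295,312.72 × 81.1% = ¥239,498.62.
Total = ¥2,482.63 + ¥125,562.94 + ¥78,884.05 + ¥239,498.62 = ¥446,428.24.

¥446,428.24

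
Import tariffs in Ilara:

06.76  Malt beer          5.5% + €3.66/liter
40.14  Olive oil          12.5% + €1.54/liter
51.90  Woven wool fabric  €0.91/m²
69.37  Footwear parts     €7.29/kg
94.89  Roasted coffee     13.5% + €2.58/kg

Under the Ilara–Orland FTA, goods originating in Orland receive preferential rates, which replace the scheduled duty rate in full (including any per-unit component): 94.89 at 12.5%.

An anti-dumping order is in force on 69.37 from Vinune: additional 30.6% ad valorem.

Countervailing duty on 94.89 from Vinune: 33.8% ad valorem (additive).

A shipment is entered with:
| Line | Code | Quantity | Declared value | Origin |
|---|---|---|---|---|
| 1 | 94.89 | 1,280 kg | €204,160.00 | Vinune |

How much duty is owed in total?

Line 1 (94.89, Vinune, 1,280 kg, €204,160.00):
Base rate for 94.89 is 13.5% + €2.58/kg.
94.89 has an FTA preferential rate, but origin Vinune is not Orland; base rate stands.
Additional duty on 94.89 from Vinune: +33.8%. Applied ad valorem rate: 13.5% + 33.8% = 47.3%.
Duty = €204,160.00 × 47.3% + 1,280 × €2.58 = €99,870.08.

€99,870.08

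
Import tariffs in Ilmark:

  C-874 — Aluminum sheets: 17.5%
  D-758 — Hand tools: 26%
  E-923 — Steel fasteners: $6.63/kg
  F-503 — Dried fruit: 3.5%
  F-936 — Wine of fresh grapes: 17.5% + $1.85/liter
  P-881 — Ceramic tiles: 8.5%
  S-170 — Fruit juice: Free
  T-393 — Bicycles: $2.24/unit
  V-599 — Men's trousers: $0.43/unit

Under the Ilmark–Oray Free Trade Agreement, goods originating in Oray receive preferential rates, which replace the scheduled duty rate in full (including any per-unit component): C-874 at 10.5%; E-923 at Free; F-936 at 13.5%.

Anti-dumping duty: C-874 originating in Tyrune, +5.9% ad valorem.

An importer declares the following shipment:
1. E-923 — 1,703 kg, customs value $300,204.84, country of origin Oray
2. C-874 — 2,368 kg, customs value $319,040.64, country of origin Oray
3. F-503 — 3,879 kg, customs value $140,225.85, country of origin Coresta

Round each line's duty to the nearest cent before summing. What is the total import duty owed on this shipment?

$38,407.17

Line 1 (E-923, Oray, 1,703 kg, $300,204.84):
Base rate for E-923 is $6.63/kg.
Origin Oray qualifies under the Ilmark–Oray agreement and E-923 is covered: preferential rate Free applies instead.
Duty = $300,204.84 × 0% = $0.00.
Line 2 (C-874, Oray, 2,368 kg, $319,040.64):
Base rate for C-874 is 17.5%.
Origin Oray qualifies under the Ilmark–Oray agreement and C-874 is covered: preferential rate 10.5% applies instead.
The additional-duty order on C-874 targets Tyrune, not Oray; it does not apply.
Duty = $319,040.64 × 10.5% = $33,499.27.
Line 3 (F-503, Coresta, 3,879 kg, $140,225.85):
Base rate for F-503 is 3.5%.
Duty = $140,225.85 × 3.5% = $4,907.90.
Total = $0.00 + $33,499.27 + $4,907.90 = $38,407.17.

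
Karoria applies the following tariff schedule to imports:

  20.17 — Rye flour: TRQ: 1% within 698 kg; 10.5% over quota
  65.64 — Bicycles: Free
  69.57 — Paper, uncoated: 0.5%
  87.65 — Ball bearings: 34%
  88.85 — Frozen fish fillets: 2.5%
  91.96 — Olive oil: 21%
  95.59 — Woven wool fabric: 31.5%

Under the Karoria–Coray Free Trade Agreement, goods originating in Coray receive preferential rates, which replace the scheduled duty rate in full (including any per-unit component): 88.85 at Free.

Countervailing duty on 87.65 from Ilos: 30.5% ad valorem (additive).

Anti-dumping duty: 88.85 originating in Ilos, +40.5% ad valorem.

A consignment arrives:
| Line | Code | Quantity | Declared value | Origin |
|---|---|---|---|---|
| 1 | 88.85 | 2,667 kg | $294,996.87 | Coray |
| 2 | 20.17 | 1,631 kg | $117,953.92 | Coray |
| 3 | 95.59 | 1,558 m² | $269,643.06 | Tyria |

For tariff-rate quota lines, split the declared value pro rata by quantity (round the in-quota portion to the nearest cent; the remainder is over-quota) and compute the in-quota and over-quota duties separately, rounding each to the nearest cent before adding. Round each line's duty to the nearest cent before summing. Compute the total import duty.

$92,527.18

Line 1 (88.85, Coray, 2,667 kg, $294,996.87):
Base rate for 88.85 is 2.5%.
Origin Coray qualifies under the Karoria–Coray agreement and 88.85 is covered: preferential rate Free applies instead.
The additional-duty order on 88.85 targets Ilos, not Coray; it does not apply.
Duty = $294,996.87 × 0% = $0.00.
Line 2 (20.17, Coray, 1,631 kg, $117,953.92):
Code 20.17 is under a tariff-rate quota (threshold 698 kg). In-quota: 698 kg at 1%; over-quota: 933 kg at 10.5%.
Pro-rata value split: in-quota = $117,953.92 × 698/1,631 = $50,479.36; over-quota = $117,953.92 − $50,479.36 = $67,474.56.
In-quota duty = $50,479.36 × 1% = $504.79. Over-quota duty = $67,474.56 × 10.5% = $7,084.83.
Line duty = $504.79 + $7,084.83 = $7,589.62.
Line 3 (95.59, Tyria, 1,558 m², $269,643.06):
Base rate for 95.59 is 31.5%.
Duty = $269,643.06 × 31.5% = $84,937.56.
Total = $0.00 + $7,589.62 + $84,937.56 = $92,527.18.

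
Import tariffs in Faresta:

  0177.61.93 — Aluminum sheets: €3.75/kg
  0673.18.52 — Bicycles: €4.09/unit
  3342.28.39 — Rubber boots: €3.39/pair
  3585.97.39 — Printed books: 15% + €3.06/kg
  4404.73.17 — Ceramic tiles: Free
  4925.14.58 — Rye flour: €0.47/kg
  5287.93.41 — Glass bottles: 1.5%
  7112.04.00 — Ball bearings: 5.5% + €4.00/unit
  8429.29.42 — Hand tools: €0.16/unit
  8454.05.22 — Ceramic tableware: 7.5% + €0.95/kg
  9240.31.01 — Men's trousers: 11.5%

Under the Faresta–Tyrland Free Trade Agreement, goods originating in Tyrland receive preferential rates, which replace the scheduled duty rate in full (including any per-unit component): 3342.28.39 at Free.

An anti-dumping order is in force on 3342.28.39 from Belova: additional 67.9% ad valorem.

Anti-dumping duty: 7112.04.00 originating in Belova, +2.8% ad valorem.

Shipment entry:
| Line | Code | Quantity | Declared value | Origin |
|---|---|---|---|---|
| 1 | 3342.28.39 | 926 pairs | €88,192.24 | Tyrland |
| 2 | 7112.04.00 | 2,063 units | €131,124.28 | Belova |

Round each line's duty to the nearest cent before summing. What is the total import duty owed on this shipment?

€19,135.32

Line 1 (3342.28.39, Tyrland, 926 pairs, €88,192.24):
Base rate for 3342.28.39 is €3.39/pair.
Origin Tyrland qualifies under the Faresta–Tyrland agreement and 3342.28.39 is covered: preferential rate Free applies instead.
The additional-duty order on 3342.28.39 targets Belova, not Tyrland; it does not apply.
Duty = €88,192.24 × 0% = €0.00.
Line 2 (7112.04.00, Belova, 2,063 units, €131,124.28):
Base rate for 7112.04.00 is 5.5% + €4.00/unit.
Additional duty on 7112.04.00 from Belova: +2.8%. Applied ad valorem rate: 5.5% + 2.8% = 8.3%.
Duty = €131,124.28 × 8.3% + 2,063 × €4.00 = €19,135.32.
Total = €0.00 + €19,135.32 = €19,135.32.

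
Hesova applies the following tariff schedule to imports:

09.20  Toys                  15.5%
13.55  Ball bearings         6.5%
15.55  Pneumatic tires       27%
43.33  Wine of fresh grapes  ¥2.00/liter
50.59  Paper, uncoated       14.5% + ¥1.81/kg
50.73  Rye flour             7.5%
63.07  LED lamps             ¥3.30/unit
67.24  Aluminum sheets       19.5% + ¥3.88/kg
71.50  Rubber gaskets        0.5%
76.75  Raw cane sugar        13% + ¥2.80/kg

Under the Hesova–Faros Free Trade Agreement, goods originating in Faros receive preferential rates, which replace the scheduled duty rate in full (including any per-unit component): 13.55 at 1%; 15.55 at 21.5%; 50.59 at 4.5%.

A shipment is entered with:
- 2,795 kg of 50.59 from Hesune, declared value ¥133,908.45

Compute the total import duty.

¥24,475.68

Line 1 (50.59, Hesune, 2,795 kg, ¥133,908.45):
Base rate for 50.59 is 14.5% + ¥1.81/kg.
50.59 has an FTA preferential rate, but origin Hesune is not Faros; base rate stands.
Duty = ¥133,908.45 × 14.5% + 2,795 × ¥1.81 = ¥24,475.68.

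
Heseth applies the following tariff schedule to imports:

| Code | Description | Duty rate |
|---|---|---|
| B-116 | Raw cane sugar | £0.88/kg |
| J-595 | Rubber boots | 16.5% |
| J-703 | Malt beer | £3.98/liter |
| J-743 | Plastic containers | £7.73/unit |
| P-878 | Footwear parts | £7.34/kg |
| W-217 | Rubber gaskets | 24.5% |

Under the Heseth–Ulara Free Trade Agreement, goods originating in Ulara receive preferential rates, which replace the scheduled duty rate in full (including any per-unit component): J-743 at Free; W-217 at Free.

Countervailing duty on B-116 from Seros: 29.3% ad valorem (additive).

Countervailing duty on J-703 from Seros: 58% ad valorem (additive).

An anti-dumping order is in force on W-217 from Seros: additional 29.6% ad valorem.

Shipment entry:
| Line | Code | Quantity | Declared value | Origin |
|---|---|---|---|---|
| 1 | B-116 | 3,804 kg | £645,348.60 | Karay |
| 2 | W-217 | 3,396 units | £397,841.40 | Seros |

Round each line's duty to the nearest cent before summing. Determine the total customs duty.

Line 1 (B-116, Karay, 3,804 kg, £645,348.60):
Base rate for B-116 is £0.88/kg.
The additional-duty order on B-116 targets Seros, not Karay; it does not apply.
Duty = 3,804 × £0.88 = £3,347.52.
Line 2 (W-217, Seros, 3,396 units, £397,841.40):
Base rate for W-217 is 24.5%.
W-217 has an FTA preferential rate, but origin Seros is not Ulara; base rate stands.
Additional duty on W-217 from Seros: +29.6%. Applied ad valorem rate: 24.5% + 29.6% = 54.1%.
Duty = £397,841.40 × 54.1% = £215,232.20.
Total = £3,347.52 + £215,232.20 = £218,579.72.

£218,579.72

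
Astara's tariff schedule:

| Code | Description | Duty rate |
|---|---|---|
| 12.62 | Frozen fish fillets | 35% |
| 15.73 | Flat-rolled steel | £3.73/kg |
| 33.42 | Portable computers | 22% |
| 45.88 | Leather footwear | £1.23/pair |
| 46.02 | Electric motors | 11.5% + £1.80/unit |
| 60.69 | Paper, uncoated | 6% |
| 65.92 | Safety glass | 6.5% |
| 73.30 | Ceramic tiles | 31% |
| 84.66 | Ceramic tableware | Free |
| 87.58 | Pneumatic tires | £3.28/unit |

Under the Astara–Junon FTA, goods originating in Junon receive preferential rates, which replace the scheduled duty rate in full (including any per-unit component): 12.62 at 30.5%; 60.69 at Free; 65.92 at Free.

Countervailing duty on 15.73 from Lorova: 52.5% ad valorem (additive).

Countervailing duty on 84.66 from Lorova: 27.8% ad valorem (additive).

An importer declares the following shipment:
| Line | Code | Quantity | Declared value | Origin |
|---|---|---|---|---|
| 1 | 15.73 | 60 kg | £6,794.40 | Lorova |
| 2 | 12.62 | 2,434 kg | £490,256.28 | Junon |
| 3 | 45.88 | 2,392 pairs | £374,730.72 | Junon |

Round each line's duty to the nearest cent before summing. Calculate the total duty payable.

£156,261.19

Line 1 (15.73, Lorova, 60 kg, £6,794.40):
Base rate for 15.73 is £3.73/kg.
Additional duty on 15.73 from Lorova: +52.5% ad valorem. Applied ad valorem rate = 52.5%.
Duty = £6,794.40 × 52.5% + 60 × £3.73 = £3,790.86.
Line 2 (12.62, Junon, 2,434 kg, £490,256.28):
Base rate for 12.62 is 35%.
Origin Junon qualifies under the Astara–Junon agreement and 12.62 is covered: preferential rate 30.5% applies instead.
Duty = £490,256.28 × 30.5% = £149,528.17.
Line 3 (45.88, Junon, 2,392 pairs, £374,730.72):
Base rate for 45.88 is £1.23/pair.
Origin Junon is the FTA partner but 45.88 is not on the preference list; base rate stands.
Duty = 2,392 × £1.23 = £2,942.16.
Total = £3,790.86 + £149,528.17 + £2,942.16 = £156,261.19.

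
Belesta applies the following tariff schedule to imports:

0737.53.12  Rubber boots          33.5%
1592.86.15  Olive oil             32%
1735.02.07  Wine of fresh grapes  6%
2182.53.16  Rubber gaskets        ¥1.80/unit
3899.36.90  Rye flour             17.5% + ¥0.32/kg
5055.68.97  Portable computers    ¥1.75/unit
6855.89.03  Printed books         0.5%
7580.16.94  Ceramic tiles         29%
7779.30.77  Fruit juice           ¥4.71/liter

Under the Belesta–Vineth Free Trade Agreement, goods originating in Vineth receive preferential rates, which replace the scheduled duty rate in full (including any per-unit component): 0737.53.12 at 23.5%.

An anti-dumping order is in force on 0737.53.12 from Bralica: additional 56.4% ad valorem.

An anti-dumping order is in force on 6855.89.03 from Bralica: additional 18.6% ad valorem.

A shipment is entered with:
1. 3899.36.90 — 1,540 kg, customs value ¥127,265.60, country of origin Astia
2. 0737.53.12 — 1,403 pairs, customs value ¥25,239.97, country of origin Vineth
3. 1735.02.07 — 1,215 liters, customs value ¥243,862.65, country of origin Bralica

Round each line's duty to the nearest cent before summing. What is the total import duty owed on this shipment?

¥43,327.43

Line 1 (3899.36.90, Astia, 1,540 kg, ¥127,265.60):
Base rate for 3899.36.90 is 17.5% + ¥0.32/kg.
Duty = ¥127,265.60 × 17.5% + 1,540 × ¥0.32 = ¥22,764.28.
Line 2 (0737.53.12, Vineth, 1,403 pairs, ¥25,239.97):
Base rate for 0737.53.12 is 33.5%.
Origin Vineth qualifies under the Belesta–Vineth agreement and 0737.53.12 is covered: preferential rate 23.5% applies instead.
The additional-duty order on 0737.53.12 targets Bralica, not Vineth; it does not apply.
Duty = ¥25,239.97 × 23.5% = ¥5,931.39.
Line 3 (1735.02.07, Bralica, 1,215 liters, ¥243,862.65):
Base rate for 1735.02.07 is 6%.
Duty = ¥243,862.65 × 6% = ¥14,631.76.
Total = ¥22,764.28 + ¥5,931.39 + ¥14,631.76 = ¥43,327.43.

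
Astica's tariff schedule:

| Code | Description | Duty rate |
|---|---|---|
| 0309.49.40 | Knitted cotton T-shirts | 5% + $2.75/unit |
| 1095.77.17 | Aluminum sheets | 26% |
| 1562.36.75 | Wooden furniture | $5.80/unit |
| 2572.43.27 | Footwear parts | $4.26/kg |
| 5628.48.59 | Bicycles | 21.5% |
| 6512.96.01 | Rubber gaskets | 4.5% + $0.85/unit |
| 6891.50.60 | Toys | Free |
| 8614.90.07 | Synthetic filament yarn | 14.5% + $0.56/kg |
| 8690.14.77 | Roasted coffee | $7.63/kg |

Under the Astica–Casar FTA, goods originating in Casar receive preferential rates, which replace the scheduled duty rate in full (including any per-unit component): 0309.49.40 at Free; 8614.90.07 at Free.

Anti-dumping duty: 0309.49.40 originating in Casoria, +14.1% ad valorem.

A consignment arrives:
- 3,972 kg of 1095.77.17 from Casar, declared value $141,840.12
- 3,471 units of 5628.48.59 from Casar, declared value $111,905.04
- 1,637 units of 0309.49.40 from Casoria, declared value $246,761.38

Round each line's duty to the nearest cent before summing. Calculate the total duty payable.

Line 1 (1095.77.17, Casar, 3,972 kg, $141,840.12):
Base rate for 1095.77.17 is 26%.
Origin Casar is the FTA partner but 1095.77.17 is not on the preference list; base rate stands.
Duty = $141,840.12 × 26% = $36,878.43.
Line 2 (5628.48.59, Casar, 3,471 units, $111,905.04):
Base rate for 5628.48.59 is 21.5%.
Origin Casar is the FTA partner but 5628.48.59 is not on the preference list; base rate stands.
Duty = $111,905.04 × 21.5% = $24,059.58.
Line 3 (0309.49.40, Casoria, 1,637 units, $246,761.38):
Base rate for 0309.49.40 is 5% + $2.75/unit.
0309.49.40 has an FTA preferential rate, but origin Casoria is not Casar; base rate stands.
Additional duty on 0309.49.40 from Casoria: +14.1%. Applied ad valorem rate: 5% + 14.1% = 19.1%.
Duty = $246,761.38 × 19.1% + 1,637 × $2.75 = $51,633.17.
Total = $36,878.43 + $24,059.58 + $51,633.17 = $112,571.18.

$112,571.18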